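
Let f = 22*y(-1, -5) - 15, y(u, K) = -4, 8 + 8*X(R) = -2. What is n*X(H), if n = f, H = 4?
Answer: 515/4 ≈ 128.75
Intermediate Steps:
X(R) = -5/4 (X(R) = -1 + (⅛)*(-2) = -1 - ¼ = -5/4)
f = -103 (f = 22*(-4) - 15 = -88 - 15 = -103)
n = -103
n*X(H) = -103*(-5/4) = 515/4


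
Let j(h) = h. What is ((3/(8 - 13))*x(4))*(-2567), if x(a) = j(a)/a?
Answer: 7701/5 ≈ 1540.2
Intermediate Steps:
x(a) = 1 (x(a) = a/a = 1)
((3/(8 - 13))*x(4))*(-2567) = ((3/(8 - 13))*1)*(-2567) = ((3/(-5))*1)*(-2567) = (-⅕*3*1)*(-2567) = -⅗*1*(-2567) = -⅗*(-2567) = 7701/5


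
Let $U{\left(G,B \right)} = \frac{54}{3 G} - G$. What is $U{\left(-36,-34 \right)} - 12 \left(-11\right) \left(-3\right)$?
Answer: $- \frac{721}{2} \approx -360.5$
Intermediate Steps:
$U{\left(G,B \right)} = - G + \frac{18}{G}$ ($U{\left(G,B \right)} = 54 \frac{1}{3 G} - G = \frac{18}{G} - G = - G + \frac{18}{G}$)
$U{\left(-36,-34 \right)} - 12 \left(-11\right) \left(-3\right) = \left(\left(-1\right) \left(-36\right) + \frac{18}{-36}\right) - 12 \left(-11\right) \left(-3\right) = \left(36 + 18 \left(- \frac{1}{36}\right)\right) - \left(-132\right) \left(-3\right) = \left(36 - \frac{1}{2}\right) - 396 = \frac{71}{2} - 396 = - \frac{721}{2}$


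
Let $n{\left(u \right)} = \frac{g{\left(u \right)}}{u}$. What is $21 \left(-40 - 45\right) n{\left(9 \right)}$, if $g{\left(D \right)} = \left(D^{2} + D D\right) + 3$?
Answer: $-32725$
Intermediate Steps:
$g{\left(D \right)} = 3 + 2 D^{2}$ ($g{\left(D \right)} = \left(D^{2} + D^{2}\right) + 3 = 2 D^{2} + 3 = 3 + 2 D^{2}$)
$n{\left(u \right)} = \frac{3 + 2 u^{2}}{u}$
$21 \left(-40 - 45\right) n{\left(9 \right)} = 21 \left(-40 - 45\right) \left(2 \cdot 9 + \frac{3}{9}\right) = 21 \left(-85\right) \left(18 + 3 \cdot \frac{1}{9}\right) = - 1785 \left(18 + \frac{1}{3}\right) = \left(-1785\right) \frac{55}{3} = -32725$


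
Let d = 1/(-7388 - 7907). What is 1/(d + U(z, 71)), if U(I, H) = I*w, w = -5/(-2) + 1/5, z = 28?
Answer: 15295/1156301 ≈ 0.013228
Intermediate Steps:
w = 27/10 (w = -5*(-½) + 1*(⅕) = 5/2 + ⅕ = 27/10 ≈ 2.7000)
U(I, H) = 27*I/10 (U(I, H) = I*(27/10) = 27*I/10)
d = -1/15295 (d = 1/(-15295) = -1/15295 ≈ -6.5381e-5)
1/(d + U(z, 71)) = 1/(-1/15295 + (27/10)*28) = 1/(-1/15295 + 378/5) = 1/(1156301/15295) = 15295/1156301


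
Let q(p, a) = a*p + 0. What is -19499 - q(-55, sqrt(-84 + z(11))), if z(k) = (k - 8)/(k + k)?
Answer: -19499 + 15*I*sqrt(4510)/2 ≈ -19499.0 + 503.67*I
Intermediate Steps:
z(k) = (-8 + k)/(2*k) (z(k) = (-8 + k)/((2*k)) = (-8 + k)*(1/(2*k)) = (-8 + k)/(2*k))
q(p, a) = a*p
-19499 - q(-55, sqrt(-84 + z(11))) = -19499 - sqrt(-84 + (1/2)*(-8 + 11)/11)*(-55) = -19499 - sqrt(-84 + (1/2)*(1/11)*3)*(-55) = -19499 - sqrt(-84 + 3/22)*(-55) = -19499 - sqrt(-1845/22)*(-55) = -19499 - 3*I*sqrt(4510)/22*(-55) = -19499 - (-15)*I*sqrt(4510)/2 = -19499 + 15*I*sqrt(4510)/2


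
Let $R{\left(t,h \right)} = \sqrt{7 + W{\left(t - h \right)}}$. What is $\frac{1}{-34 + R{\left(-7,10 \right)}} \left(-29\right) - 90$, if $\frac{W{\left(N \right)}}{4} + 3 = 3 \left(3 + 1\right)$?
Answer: $- \frac{99184}{1113} + \frac{29 \sqrt{43}}{1113} \approx -88.943$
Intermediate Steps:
$W{\left(N \right)} = 36$ ($W{\left(N \right)} = -12 + 4 \cdot 3 \left(3 + 1\right) = -12 + 4 \cdot 3 \cdot 4 = -12 + 4 \cdot 12 = -12 + 48 = 36$)
$R{\left(t,h \right)} = \sqrt{43}$ ($R{\left(t,h \right)} = \sqrt{7 + 36} = \sqrt{43}$)
$\frac{1}{-34 + R{\left(-7,10 \right)}} \left(-29\right) - 90 = \frac{1}{-34 + \sqrt{43}} \left(-29\right) - 90 = - \frac{29}{-34 + \sqrt{43}} - 90 = -90 - \frac{29}{-34 + \sqrt{43}}$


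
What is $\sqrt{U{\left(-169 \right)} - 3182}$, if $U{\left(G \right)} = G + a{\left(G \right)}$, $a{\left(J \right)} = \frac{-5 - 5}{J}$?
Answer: $\frac{i \sqrt{566309}}{13} \approx 57.887 i$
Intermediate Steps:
$a{\left(J \right)} = - \frac{10}{J}$
$U{\left(G \right)} = G - \frac{10}{G}$
$\sqrt{U{\left(-169 \right)} - 3182} = \sqrt{\left(-169 - \frac{10}{-169}\right) - 3182} = \sqrt{\left(-169 - - \frac{10}{169}\right) - 3182} = \sqrt{\left(-169 + \frac{10}{169}\right) - 3182} = \sqrt{- \frac{28551}{169} - 3182} = \sqrt{- \frac{566309}{169}} = \frac{i \sqrt{566309}}{13}$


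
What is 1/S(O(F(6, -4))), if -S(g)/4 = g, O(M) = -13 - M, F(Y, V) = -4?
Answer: 1/36 ≈ 0.027778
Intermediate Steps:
S(g) = -4*g
1/S(O(F(6, -4))) = 1/(-4*(-13 - 1*(-4))) = 1/(-4*(-13 + 4)) = 1/(-4*(-9)) = 1/36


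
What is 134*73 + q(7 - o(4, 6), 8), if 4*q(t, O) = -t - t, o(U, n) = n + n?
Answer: 19569/2 ≈ 9784.5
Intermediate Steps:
o(U, n) = 2*n
q(t, O) = -t/2 (q(t, O) = (-t - t)/4 = (-2*t)/4 = -t/2)
134*73 + q(7 - o(4, 6), 8) = 134*73 - (7 - 2*6)/2 = 9782 - (7 - 1*12)/2 = 9782 - (7 - 12)/2 = 9782 - ½*(-5) = 9782 + 5/2 = 19569/2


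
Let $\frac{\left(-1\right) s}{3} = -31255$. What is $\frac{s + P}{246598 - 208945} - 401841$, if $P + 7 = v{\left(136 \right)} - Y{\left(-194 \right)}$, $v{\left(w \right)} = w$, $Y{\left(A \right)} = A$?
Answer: $- \frac{15130425085}{37653} \approx -4.0184 \cdot 10^{5}$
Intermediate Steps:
$s = 93765$ ($s = \left(-3\right) \left(-31255\right) = 93765$)
$P = 323$ ($P = -7 + \left(136 - -194\right) = -7 + \left(136 + 194\right) = -7 + 330 = 323$)
$\frac{s + P}{246598 - 208945} - 401841 = \frac{93765 + 323}{246598 - 208945} - 401841 = \frac{94088}{246598 - 208945} - 401841 = \frac{94088}{37653} - 401841 = - \frac{15130425085}{37653}$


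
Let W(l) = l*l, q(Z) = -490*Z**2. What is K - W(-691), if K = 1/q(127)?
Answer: -3773632614011/7903210 ≈ -4.7748e+5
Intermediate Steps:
W(l) = l**2
K = -1/7903210 (K = 1/(-490*127**2) = 1/(-490*16129) = 1/(-7903210) = -1/7903210 ≈ -1.2653e-7)
K - W(-691) = -1/7903210 - 1*(-691)**2 = -1/7903210 - 1*477481 = -1/7903210 - 477481 = -3773632614011/7903210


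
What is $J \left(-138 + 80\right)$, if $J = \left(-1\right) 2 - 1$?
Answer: $174$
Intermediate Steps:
$J = -3$ ($J = -2 - 1 = -3$)
$J \left(-138 + 80\right) = - 3 \left(-138 + 80\right) = \left(-3\right) \left(-58\right) = 174$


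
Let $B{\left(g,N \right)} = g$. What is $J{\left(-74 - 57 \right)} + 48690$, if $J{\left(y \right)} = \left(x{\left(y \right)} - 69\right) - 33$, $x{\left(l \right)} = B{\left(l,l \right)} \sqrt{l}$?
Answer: $48588 - 131 i \sqrt{131} \approx 48588.0 - 1499.4 i$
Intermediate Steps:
$x{\left(l \right)} = l^{\frac{3}{2}}$ ($x{\left(l \right)} = l \sqrt{l} = l^{\frac{3}{2}}$)
$J{\left(y \right)} = -102 + y^{\frac{3}{2}}$ ($J{\left(y \right)} = \left(y^{\frac{3}{2}} - 69\right) - 33 = \left(-69 + y^{\frac{3}{2}}\right) - 33 = -102 + y^{\frac{3}{2}}$)
$J{\left(-74 - 57 \right)} + 48690 = \left(-102 + \left(-74 - 57\right)^{\frac{3}{2}}\right) + 48690 = \left(-102 + \left(-131\right)^{\frac{3}{2}}\right) + 48690 = \left(-102 - 131 i \sqrt{131}\right) + 48690 = 48588 - 131 i \sqrt{131}$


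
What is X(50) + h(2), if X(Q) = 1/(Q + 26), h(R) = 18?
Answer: 1369/76 ≈ 18.013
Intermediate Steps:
X(Q) = 1/(26 + Q)
X(50) + h(2) = 1/(26 + 50) + 18 = 1/76 + 18 = 1369/76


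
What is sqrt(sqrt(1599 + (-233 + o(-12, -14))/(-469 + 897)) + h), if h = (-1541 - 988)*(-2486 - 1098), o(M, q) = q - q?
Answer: sqrt(415092013056 + 214*sqrt(73202873))/214 ≈ 3010.6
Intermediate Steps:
o(M, q) = 0
h = 9063936 (h = -2529*(-3584) = 9063936)
sqrt(sqrt(1599 + (-233 + o(-12, -14))/(-469 + 897)) + h) = sqrt(sqrt(1599 + (-233 + 0)/(-469 + 897)) + 9063936) = sqrt(sqrt(1599 - 233/428) + 9063936) = sqrt(sqrt(684139/428) + 9063936) = sqrt(sqrt(73202873)/214 + 9063936) = sqrt(9063936 + sqrt(73202873)/214)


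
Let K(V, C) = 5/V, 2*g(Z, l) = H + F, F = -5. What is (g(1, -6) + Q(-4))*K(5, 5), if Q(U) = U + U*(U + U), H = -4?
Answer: 47/2 ≈ 23.500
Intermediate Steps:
g(Z, l) = -9/2 (g(Z, l) = (-4 - 5)/2 = (½)*(-9) = -9/2)
Q(U) = U + 2*U² (Q(U) = U + U*(2*U) = U + 2*U²)
(g(1, -6) + Q(-4))*K(5, 5) = (-9/2 - 4*(1 + 2*(-4)))*(5/5) = (-9/2 - 4*(1 - 8))*(5*(⅕)) = (-9/2 - 4*(-7))*1 = (-9/2 + 28)*1 = (47/2)*1 = 47/2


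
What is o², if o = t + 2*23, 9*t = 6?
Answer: 19600/9 ≈ 2177.8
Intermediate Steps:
t = ⅔ (t = (⅑)*6 = ⅔ ≈ 0.66667)
o = 140/3 (o = ⅔ + 2*23 = ⅔ + 46 = 140/3 ≈ 46.667)
o² = (140/3)² = 19600/9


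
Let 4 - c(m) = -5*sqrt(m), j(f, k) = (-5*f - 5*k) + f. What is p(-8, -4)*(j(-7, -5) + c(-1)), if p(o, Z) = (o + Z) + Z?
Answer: -912 - 80*I ≈ -912.0 - 80.0*I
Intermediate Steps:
p(o, Z) = o + 2*Z (p(o, Z) = (Z + o) + Z = o + 2*Z)
j(f, k) = -5*k - 4*f
c(m) = 4 + 5*sqrt(m) (c(m) = 4 - (-5)*sqrt(m) = 4 + 5*sqrt(m))
p(-8, -4)*(j(-7, -5) + c(-1)) = (-8 + 2*(-4))*((-5*(-5) - 4*(-7)) + (4 + 5*sqrt(-1))) = (-8 - 8)*((25 + 28) + (4 + 5*I)) = -16*(53 + (4 + 5*I)) = -16*(57 + 5*I) = -912 - 80*I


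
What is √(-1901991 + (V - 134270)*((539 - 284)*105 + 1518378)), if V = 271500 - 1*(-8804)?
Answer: √225642971211 ≈ 4.7502e+5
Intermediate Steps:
V = 280304 (V = 271500 + 8804 = 280304)
√(-1901991 + (V - 134270)*((539 - 284)*105 + 1518378)) = √(-1901991 + (280304 - 134270)*((539 - 284)*105 + 1518378)) = √(-1901991 + 146034*(255*105 + 1518378)) = √(-1901991 + 146034*(26775 + 1518378)) = √(-1901991 + 146034*1545153) = √(-1901991 + 225644873202) = √225642971211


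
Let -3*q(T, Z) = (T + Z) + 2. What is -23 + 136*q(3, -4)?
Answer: -205/3 ≈ -68.333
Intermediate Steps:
q(T, Z) = -2/3 - T/3 - Z/3 (q(T, Z) = -((T + Z) + 2)/3 = -(2 + T + Z)/3 = -2/3 - T/3 - Z/3)
-23 + 136*q(3, -4) = -23 + 136*(-2/3 - 1/3*3 - 1/3*(-4)) = -23 + 136*(-2/3 - 1 + 4/3) = -23 + 136*(-1/3) = -23 - 136/3 = -205/3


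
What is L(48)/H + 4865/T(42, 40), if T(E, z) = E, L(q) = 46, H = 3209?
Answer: 2230531/19254 ≈ 115.85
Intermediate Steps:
L(48)/H + 4865/T(42, 40) = 46/3209 + 4865/42 = 46*(1/3209) + 4865*(1/42) = 46/3209 + 695/6 = 2230531/19254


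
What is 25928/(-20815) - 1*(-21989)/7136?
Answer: 272678827/148535840 ≈ 1.8358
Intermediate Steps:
25928/(-20815) - 1*(-21989)/7136 = 25928*(-1/20815) + 21989*(1/7136) = -25928/20815 + 21989/7136 = 272678827/148535840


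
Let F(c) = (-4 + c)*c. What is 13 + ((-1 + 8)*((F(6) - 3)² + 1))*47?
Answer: 26991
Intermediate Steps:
F(c) = c*(-4 + c)
13 + ((-1 + 8)*((F(6) - 3)² + 1))*47 = 13 + ((-1 + 8)*((6*(-4 + 6) - 3)² + 1))*47 = 13 + (7*((6*2 - 3)² + 1))*47 = 13 + (7*((12 - 3)² + 1))*47 = 13 + (7*(9² + 1))*47 = 13 + (7*(81 + 1))*47 = 13 + (7*82)*47 = 13 + 574*47 = 13 + 26978 = 26991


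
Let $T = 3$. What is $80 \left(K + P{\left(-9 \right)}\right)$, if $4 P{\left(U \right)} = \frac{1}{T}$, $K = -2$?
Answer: $- \frac{460}{3} \approx -153.33$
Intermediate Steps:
$P{\left(U \right)} = \frac{1}{12}$ ($P{\left(U \right)} = \frac{1}{4 \cdot 3} = \frac{1}{4} \cdot \frac{1}{3} = \frac{1}{12}$)
$80 \left(K + P{\left(-9 \right)}\right) = 80 \left(-2 + \frac{1}{12}\right) = 80 \left(- \frac{23}{12}\right) = - \frac{460}{3}$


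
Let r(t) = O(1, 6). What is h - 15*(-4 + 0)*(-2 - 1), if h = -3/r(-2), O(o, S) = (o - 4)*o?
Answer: -179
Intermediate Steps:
O(o, S) = o*(-4 + o) (O(o, S) = (-4 + o)*o = o*(-4 + o))
r(t) = -3 (r(t) = 1*(-4 + 1) = 1*(-3) = -3)
h = 1 (h = -3/(-3) = -3*(-⅓) = 1)
h - 15*(-4 + 0)*(-2 - 1) = 1 - 15*(-4 + 0)*(-2 - 1) = 1 - (-60)*(-3) = 1 - 15*12 = 1 - 180 = -179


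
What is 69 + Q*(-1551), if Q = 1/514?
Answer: 33915/514 ≈ 65.982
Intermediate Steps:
Q = 1/514 ≈ 0.0019455
69 + Q*(-1551) = 69 + (1/514)*(-1551) = 69 - 1551/514 = 33915/514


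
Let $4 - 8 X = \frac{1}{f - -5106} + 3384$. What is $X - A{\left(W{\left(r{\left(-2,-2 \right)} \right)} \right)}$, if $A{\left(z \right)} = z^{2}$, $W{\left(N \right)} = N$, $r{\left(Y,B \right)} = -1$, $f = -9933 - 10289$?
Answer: $- \frac{51213007}{120928} \approx -423.5$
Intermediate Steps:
$f = -20222$ ($f = -9933 - 10289 = -20222$)
$X = - \frac{51092079}{120928}$ ($X = \frac{1}{2} - \frac{\frac{1}{-20222 - -5106} + 3384}{8} = \frac{1}{2} - \frac{\frac{1}{-20222 + 5106} + 3384}{8} = \frac{1}{2} - \frac{\frac{1}{-15116} + 3384}{8} = \frac{1}{2} - \frac{- \frac{1}{15116} + 3384}{8} = \frac{1}{2} - \frac{51152543}{120928} = - \frac{51092079}{120928} \approx -422.5$)
$X - A{\left(W{\left(r{\left(-2,-2 \right)} \right)} \right)} = - \frac{51092079}{120928} - \left(-1\right)^{2} = - \frac{51092079}{120928} - 1 = - \frac{51213007}{120928}$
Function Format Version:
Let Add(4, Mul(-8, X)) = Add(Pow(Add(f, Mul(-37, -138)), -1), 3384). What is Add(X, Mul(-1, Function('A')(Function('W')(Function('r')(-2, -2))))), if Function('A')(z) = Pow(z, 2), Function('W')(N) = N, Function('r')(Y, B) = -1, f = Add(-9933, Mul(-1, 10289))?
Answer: Rational(-51213007, 120928) ≈ -423.50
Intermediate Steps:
f = -20222 (f = Add(-9933, -10289) = -20222)
X = Rational(-51092079, 120928) (X = Add(Rational(1, 2), Mul(Rational(-1, 8), Add(Pow(Add(-20222, Mul(-37, -138)), -1), 3384))) = Add(Rational(1, 2), Mul(Rational(-1, 8), Add(Pow(Add(-20222, 5106), -1), 3384))) = Add(Rational(1, 2), Mul(Rational(-1, 8), Add(Pow(-15116, -1), 3384))) = Add(Rational(1, 2), Mul(Rational(-1, 8), Add(Rational(-1, 15116), 3384))) = Add(Rational(1, 2), Mul(Rational(-1, 8), Rational(51152543, 15116))) = Add(Rational(1, 2), Rational(-51152543, 120928)) = Rational(-51092079, 120928) ≈ -422.50)
Add(X, Mul(-1, Function('A')(Function('W')(Function('r')(-2, -2))))) = Add(Rational(-51092079, 120928), Mul(-1, Pow(-1, 2))) = Add(Rational(-51092079, 120928), Mul(-1, 1)) = Add(Rational(-51092079, 120928), -1) = Rational(-51213007, 120928)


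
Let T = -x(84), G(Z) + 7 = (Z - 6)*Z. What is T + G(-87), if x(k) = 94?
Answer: 7990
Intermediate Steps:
G(Z) = -7 + Z*(-6 + Z) (G(Z) = -7 + (Z - 6)*Z = -7 + (-6 + Z)*Z = -7 + Z*(-6 + Z))
T = -94 (T = -1*94 = -94)
T + G(-87) = -94 + (-7 + (-87)**2 - 6*(-87)) = -94 + (-7 + 7569 + 522) = -94 + 8084 = 7990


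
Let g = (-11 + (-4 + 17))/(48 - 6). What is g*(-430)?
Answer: -430/21 ≈ -20.476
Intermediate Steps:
g = 1/21 (g = (-11 + 13)/42 = 2*(1/42) = 1/21 ≈ 0.047619)
g*(-430) = (1/21)*(-430) = -430/21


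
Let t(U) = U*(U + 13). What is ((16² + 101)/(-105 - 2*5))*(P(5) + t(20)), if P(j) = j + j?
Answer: -47838/23 ≈ -2079.9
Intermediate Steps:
P(j) = 2*j
t(U) = U*(13 + U)
((16² + 101)/(-105 - 2*5))*(P(5) + t(20)) = ((16² + 101)/(-105 - 2*5))*(2*5 + 20*(13 + 20)) = ((256 + 101)/(-105 - 10))*(10 + 20*33) = (357/(-115))*(10 + 660) = (357*(-1/115))*670 = -357/115*670 = -47838/23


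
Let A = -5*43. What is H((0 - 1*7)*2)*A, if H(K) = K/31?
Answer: 3010/31 ≈ 97.097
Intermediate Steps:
A = -215
H(K) = K/31 (H(K) = K*(1/31) = K/31)
H((0 - 1*7)*2)*A = (((0 - 1*7)*2)/31)*(-215) = (((0 - 7)*2)/31)*(-215) = ((-7*2)/31)*(-215) = ((1/31)*(-14))*(-215) = -14/31*(-215) = 3010/31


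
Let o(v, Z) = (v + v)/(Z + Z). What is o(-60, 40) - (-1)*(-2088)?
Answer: -4179/2 ≈ -2089.5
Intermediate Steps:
o(v, Z) = v/Z (o(v, Z) = (2*v)/((2*Z)) = (2*v)*(1/(2*Z)) = v/Z)
o(-60, 40) - (-1)*(-2088) = -60/40 - (-1)*(-2088) = -60*1/40 - 1*2088 = -3/2 - 2088 = -4179/2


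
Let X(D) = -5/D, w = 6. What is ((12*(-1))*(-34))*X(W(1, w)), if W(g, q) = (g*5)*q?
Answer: -68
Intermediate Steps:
W(g, q) = 5*g*q (W(g, q) = (5*g)*q = 5*g*q)
((12*(-1))*(-34))*X(W(1, w)) = ((12*(-1))*(-34))*(-5/(5*1*6)) = (-12*(-34))*(-5/30) = 408*(-5*1/30) = 408*(-1/6) = -68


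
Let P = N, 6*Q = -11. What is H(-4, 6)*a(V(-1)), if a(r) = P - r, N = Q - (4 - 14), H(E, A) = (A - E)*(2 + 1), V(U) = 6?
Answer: 65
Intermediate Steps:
Q = -11/6 (Q = (1/6)*(-11) = -11/6 ≈ -1.8333)
H(E, A) = -3*E + 3*A (H(E, A) = (A - E)*3 = -3*E + 3*A)
N = 49/6 (N = -11/6 - (4 - 14) = -11/6 - 1*(-10) = -11/6 + 10 = 49/6 ≈ 8.1667)
P = 49/6 ≈ 8.1667
a(r) = 49/6 - r
H(-4, 6)*a(V(-1)) = (-3*(-4) + 3*6)*(49/6 - 1*6) = (12 + 18)*(49/6 - 6) = 30*(13/6) = 65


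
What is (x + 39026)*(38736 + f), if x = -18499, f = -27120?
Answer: 238441632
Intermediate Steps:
(x + 39026)*(38736 + f) = (-18499 + 39026)*(38736 - 27120) = 20527*11616 = 238441632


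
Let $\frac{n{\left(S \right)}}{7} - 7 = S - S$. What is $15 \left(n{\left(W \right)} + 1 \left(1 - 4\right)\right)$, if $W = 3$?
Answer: $690$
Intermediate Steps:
$n{\left(S \right)} = 49$ ($n{\left(S \right)} = 49 + 7 \left(S - S\right) = 49 + 7 \cdot 0 = 49 + 0 = 49$)
$15 \left(n{\left(W \right)} + 1 \left(1 - 4\right)\right) = 15 \left(49 + 1 \left(1 - 4\right)\right) = 15 \left(49 + 1 \left(-3\right)\right) = 15 \left(49 - 3\right) = 15 \cdot 46 = 690$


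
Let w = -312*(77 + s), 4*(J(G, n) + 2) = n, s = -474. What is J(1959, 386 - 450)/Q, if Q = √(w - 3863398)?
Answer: 9*I*√3739534/1869767 ≈ 0.0093082*I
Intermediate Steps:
J(G, n) = -2 + n/4
w = 123864 (w = -312*(77 - 474) = -312*(-397) = 123864)
Q = I*√3739534 (Q = √(123864 - 3863398) = √(-3739534) = I*√3739534 ≈ 1933.8*I)
J(1959, 386 - 450)/Q = (-2 + (386 - 450)/4)/((I*√3739534)) = (-2 + (¼)*(-64))*(-I*√3739534/3739534) = (-2 - 16)*(-I*√3739534/3739534) = -(-9)*I*√3739534/1869767 = 9*I*√3739534/1869767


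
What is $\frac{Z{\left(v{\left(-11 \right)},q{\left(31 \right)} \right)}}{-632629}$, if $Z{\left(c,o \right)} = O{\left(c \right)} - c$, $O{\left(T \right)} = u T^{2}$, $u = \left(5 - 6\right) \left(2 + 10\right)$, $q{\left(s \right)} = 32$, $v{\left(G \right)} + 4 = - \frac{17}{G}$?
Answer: $\frac{8451}{76548109} \approx 0.0001104$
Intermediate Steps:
$v{\left(G \right)} = -4 - \frac{17}{G}$
$u = -12$ ($u = \left(-1\right) 12 = -12$)
$O{\left(T \right)} = - 12 T^{2}$
$Z{\left(c,o \right)} = - c - 12 c^{2}$ ($Z{\left(c,o \right)} = - 12 c^{2} - c = - c - 12 c^{2}$)
$\frac{Z{\left(v{\left(-11 \right)},q{\left(31 \right)} \right)}}{-632629} = \frac{\left(-4 - \frac{17}{-11}\right) \left(-1 - 12 \left(-4 - \frac{17}{-11}\right)\right)}{-632629} = \left(-4 - - \frac{17}{11}\right) \left(-1 - 12 \left(-4 - - \frac{17}{11}\right)\right) \left(- \frac{1}{632629}\right) = \left(-4 + \frac{17}{11}\right) \left(-1 - 12 \left(-4 + \frac{17}{11}\right)\right) \left(- \frac{1}{632629}\right) = - \frac{27 \left(-1 - - \frac{324}{11}\right)}{11} \left(- \frac{1}{632629}\right) = - \frac{27 \left(-1 + \frac{324}{11}\right)}{11} \left(- \frac{1}{632629}\right) = \left(- \frac{27}{11}\right) \frac{313}{11} \left(- \frac{1}{632629}\right) = \left(- \frac{8451}{121}\right) \left(- \frac{1}{632629}\right) = \frac{8451}{76548109}$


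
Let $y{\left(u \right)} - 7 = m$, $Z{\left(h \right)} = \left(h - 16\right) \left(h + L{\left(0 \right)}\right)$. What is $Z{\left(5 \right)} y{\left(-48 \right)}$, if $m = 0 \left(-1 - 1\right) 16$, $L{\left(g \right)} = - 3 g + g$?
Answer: $-385$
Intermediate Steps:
$L{\left(g \right)} = - 2 g$
$Z{\left(h \right)} = h \left(-16 + h\right)$ ($Z{\left(h \right)} = \left(h - 16\right) \left(h - 0\right) = \left(-16 + h\right) \left(h + 0\right) = \left(-16 + h\right) h = h \left(-16 + h\right)$)
$m = 0$ ($m = 0 \left(-2\right) 16 = 0 \cdot 16 = 0$)
$y{\left(u \right)} = 7$ ($y{\left(u \right)} = 7 + 0 = 7$)
$Z{\left(5 \right)} y{\left(-48 \right)} = 5 \left(-16 + 5\right) 7 = 5 \left(-11\right) 7 = \left(-55\right) 7 = -385$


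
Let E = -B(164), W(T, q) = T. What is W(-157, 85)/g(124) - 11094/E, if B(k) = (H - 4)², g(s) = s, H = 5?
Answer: 1375499/124 ≈ 11093.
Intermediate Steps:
B(k) = 1 (B(k) = (5 - 4)² = 1² = 1)
E = -1 (E = -1*1 = -1)
W(-157, 85)/g(124) - 11094/E = -157/124 - 11094/(-1) = -157*1/124 - 11094*(-1) = -157/124 + 11094 = 1375499/124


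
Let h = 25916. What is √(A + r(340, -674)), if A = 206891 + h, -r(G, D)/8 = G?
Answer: √230087 ≈ 479.67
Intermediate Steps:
r(G, D) = -8*G
A = 232807 (A = 206891 + 25916 = 232807)
√(A + r(340, -674)) = √(232807 - 8*340) = √(232807 - 2720) = √230087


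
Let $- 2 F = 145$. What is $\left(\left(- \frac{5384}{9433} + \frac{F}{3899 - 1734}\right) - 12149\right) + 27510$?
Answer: $\frac{125478734957}{8168978} \approx 15360.0$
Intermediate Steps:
$F = - \frac{145}{2}$ ($F = \left(- \frac{1}{2}\right) 145 = - \frac{145}{2} \approx -72.5$)
$\left(\left(- \frac{5384}{9433} + \frac{F}{3899 - 1734}\right) - 12149\right) + 27510 = \left(\left(- \frac{5384}{9433} - \frac{145}{2 \left(3899 - 1734\right)}\right) - 12149\right) + 27510 = \left(\left(\left(-5384\right) \frac{1}{9433} - \frac{145}{2 \cdot 2165}\right) - 12149\right) + 27510 = \left(\left(- \frac{5384}{9433} - \frac{29}{866}\right) - 12149\right) + 27510 = \left(- \frac{4936101}{8168978} - 12149\right) + 27510 = - \frac{99249849823}{8168978} + 27510 = \frac{125478734957}{8168978}$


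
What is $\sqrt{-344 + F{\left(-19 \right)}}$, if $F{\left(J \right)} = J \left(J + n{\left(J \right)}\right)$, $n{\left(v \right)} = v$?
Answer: $3 \sqrt{42} \approx 19.442$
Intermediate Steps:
$F{\left(J \right)} = 2 J^{2}$ ($F{\left(J \right)} = J \left(J + J\right) = J 2 J = 2 J^{2}$)
$\sqrt{-344 + F{\left(-19 \right)}} = \sqrt{-344 + 2 \left(-19\right)^{2}} = \sqrt{-344 + 2 \cdot 361} = \sqrt{-344 + 722} = \sqrt{378} = 3 \sqrt{42}$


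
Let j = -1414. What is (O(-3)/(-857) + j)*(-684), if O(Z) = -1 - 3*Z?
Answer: 828875304/857 ≈ 9.6718e+5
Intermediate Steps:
(O(-3)/(-857) + j)*(-684) = ((-1 - 3*(-3))/(-857) - 1414)*(-684) = ((-1 + 9)*(-1/857) - 1414)*(-684) = (8*(-1/857) - 1414)*(-684) = (-8/857 - 1414)*(-684) = -1211806/857*(-684) = 828875304/857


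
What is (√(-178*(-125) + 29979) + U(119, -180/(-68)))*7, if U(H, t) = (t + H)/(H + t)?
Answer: 7 + 7*√52229 ≈ 1606.8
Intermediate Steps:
U(H, t) = 1 (U(H, t) = (H + t)/(H + t) = 1)
(√(-178*(-125) + 29979) + U(119, -180/(-68)))*7 = (√(-178*(-125) + 29979) + 1)*7 = (√(22250 + 29979) + 1)*7 = (√52229 + 1)*7 = (1 + √52229)*7 = 7 + 7*√52229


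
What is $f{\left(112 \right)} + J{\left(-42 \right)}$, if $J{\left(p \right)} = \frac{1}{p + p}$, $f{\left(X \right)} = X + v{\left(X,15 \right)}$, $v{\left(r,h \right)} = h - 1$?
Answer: $\frac{10583}{84} \approx 125.99$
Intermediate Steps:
$v{\left(r,h \right)} = -1 + h$
$f{\left(X \right)} = 14 + X$ ($f{\left(X \right)} = X + \left(-1 + 15\right) = X + 14 = 14 + X$)
$J{\left(p \right)} = \frac{1}{2 p}$
$f{\left(112 \right)} + J{\left(-42 \right)} = \left(14 + 112\right) + \frac{1}{2 \left(-42\right)} = 126 + \frac{1}{2} \left(- \frac{1}{42}\right) = 126 - \frac{1}{84} = \frac{10583}{84}$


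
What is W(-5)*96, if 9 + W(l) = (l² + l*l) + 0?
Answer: 3936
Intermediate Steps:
W(l) = -9 + 2*l² (W(l) = -9 + ((l² + l*l) + 0) = -9 + ((l² + l²) + 0) = -9 + (2*l² + 0) = -9 + 2*l²)
W(-5)*96 = (-9 + 2*(-5)²)*96 = (-9 + 2*25)*96 = (-9 + 50)*96 = 41*96 = 3936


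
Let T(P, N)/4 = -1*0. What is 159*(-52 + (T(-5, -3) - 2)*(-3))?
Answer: -7314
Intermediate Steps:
T(P, N) = 0 (T(P, N) = 4*(-1*0) = 4*0 = 0)
159*(-52 + (T(-5, -3) - 2)*(-3)) = 159*(-52 + (0 - 2)*(-3)) = 159*(-52 - 2*(-3)) = 159*(-52 + 6) = 159*(-46) = -7314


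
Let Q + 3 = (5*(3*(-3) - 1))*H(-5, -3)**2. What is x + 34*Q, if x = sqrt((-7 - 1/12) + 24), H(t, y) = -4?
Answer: -27302 + sqrt(609)/6 ≈ -27298.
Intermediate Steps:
Q = -803 (Q = -3 + (5*(3*(-3) - 1))*(-4)**2 = -3 + (5*(-9 - 1))*16 = -3 + (5*(-10))*16 = -3 - 50*16 = -3 - 800 = -803)
x = sqrt(609)/6 (x = sqrt((-7 - 1*1/12) + 24) = sqrt((-7 - 1/12) + 24) = sqrt(-85/12 + 24) = sqrt(203/12) = sqrt(609)/6 ≈ 4.1130)
x + 34*Q = sqrt(609)/6 + 34*(-803) = sqrt(609)/6 - 27302 = -27302 + sqrt(609)/6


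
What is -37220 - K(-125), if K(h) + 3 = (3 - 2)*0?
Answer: -37217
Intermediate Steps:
K(h) = -3 (K(h) = -3 + (3 - 2)*0 = -3 + 1*0 = -3 + 0 = -3)
-37220 - K(-125) = -37220 - 1*(-3) = -37220 + 3 = -37217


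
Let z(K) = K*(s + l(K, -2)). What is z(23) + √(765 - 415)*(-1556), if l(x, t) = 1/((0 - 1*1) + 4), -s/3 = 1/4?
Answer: -115/12 - 7780*√14 ≈ -29120.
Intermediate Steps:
s = -¾ (s = -3/4 = -3*¼ = -¾ ≈ -0.75000)
l(x, t) = ⅓ (l(x, t) = 1/((0 - 1) + 4) = 1/(-1 + 4) = 1/3 = ⅓)
z(K) = -5*K/12 (z(K) = K*(-¾ + ⅓) = K*(-5/12) = -5*K/12)
z(23) + √(765 - 415)*(-1556) = -5/12*23 + √(765 - 415)*(-1556) = -115/12 + √350*(-1556) = -115/12 + (5*√14)*(-1556) = -115/12 - 7780*√14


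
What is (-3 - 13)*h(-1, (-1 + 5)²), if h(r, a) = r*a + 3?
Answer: 208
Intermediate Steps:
h(r, a) = 3 + a*r (h(r, a) = a*r + 3 = 3 + a*r)
(-3 - 13)*h(-1, (-1 + 5)²) = (-3 - 13)*(3 + (-1 + 5)²*(-1)) = -16*(3 + 4²*(-1)) = -16*(3 + 16*(-1)) = -16*(3 - 16) = -16*(-13) = 208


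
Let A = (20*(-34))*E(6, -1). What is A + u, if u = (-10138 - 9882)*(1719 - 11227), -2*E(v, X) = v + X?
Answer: 190351860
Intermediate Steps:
E(v, X) = -X/2 - v/2 (E(v, X) = -(v + X)/2 = -(X + v)/2 = -X/2 - v/2)
A = 1700 (A = (20*(-34))*(-½*(-1) - ½*6) = -680*(½ - 3) = -680*(-5/2) = 1700)
u = 190350160 (u = -20020*(-9508) = 190350160)
A + u = 1700 + 190350160 = 190351860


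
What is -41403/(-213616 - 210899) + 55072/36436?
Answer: 2073954149/1288969045 ≈ 1.6090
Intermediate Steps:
-41403/(-213616 - 210899) + 55072/36436 = -41403/(-424515) + 55072*(1/36436) = -41403*(-1/424515) + 13768/9109 = 13801/141505 + 13768/9109 = 2073954149/1288969045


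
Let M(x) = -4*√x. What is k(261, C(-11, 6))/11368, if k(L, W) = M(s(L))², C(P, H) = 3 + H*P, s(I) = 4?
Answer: 8/1421 ≈ 0.0056298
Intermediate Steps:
k(L, W) = 64 (k(L, W) = (-4*√4)² = (-4*2)² = (-8)² = 64)
k(261, C(-11, 6))/11368 = 64/11368 = 64*(1/11368) = 8/1421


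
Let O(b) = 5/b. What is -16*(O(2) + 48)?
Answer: -808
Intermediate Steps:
-16*(O(2) + 48) = -16*(5/2 + 48) = -16*101/2 = -808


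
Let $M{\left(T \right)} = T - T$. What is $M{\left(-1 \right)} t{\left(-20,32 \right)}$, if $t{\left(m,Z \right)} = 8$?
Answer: $0$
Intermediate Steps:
$M{\left(T \right)} = 0$
$M{\left(-1 \right)} t{\left(-20,32 \right)} = 0 \cdot 8 = 0$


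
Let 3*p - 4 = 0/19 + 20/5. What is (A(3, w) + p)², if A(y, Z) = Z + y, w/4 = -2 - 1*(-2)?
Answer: 289/9 ≈ 32.111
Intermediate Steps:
w = 0 (w = 4*(-2 - 1*(-2)) = 4*(-2 + 2) = 4*0 = 0)
p = 8/3 (p = 4/3 + (0/19 + 20/5)/3 = 4/3 + (0*(1/19) + 20*(⅕))/3 = 4/3 + (0 + 4)/3 = 4/3 + (⅓)*4 = 4/3 + 4/3 = 8/3 ≈ 2.6667)
(A(3, w) + p)² = ((0 + 3) + 8/3)² = (3 + 8/3)² = (17/3)² = 289/9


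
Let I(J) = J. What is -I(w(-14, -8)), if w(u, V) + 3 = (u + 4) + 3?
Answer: 10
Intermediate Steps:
w(u, V) = 4 + u (w(u, V) = -3 + ((u + 4) + 3) = -3 + ((4 + u) + 3) = -3 + (7 + u) = 4 + u)
-I(w(-14, -8)) = -(4 - 14) = -1*(-10) = 10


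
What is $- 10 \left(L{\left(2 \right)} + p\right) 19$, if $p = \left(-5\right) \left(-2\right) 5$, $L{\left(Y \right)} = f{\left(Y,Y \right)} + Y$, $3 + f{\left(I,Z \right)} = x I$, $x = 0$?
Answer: $-9310$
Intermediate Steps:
$f{\left(I,Z \right)} = -3$ ($f{\left(I,Z \right)} = -3 + 0 I = -3 + 0 = -3$)
$L{\left(Y \right)} = -3 + Y$
$p = 50$ ($p = 10 \cdot 5 = 50$)
$- 10 \left(L{\left(2 \right)} + p\right) 19 = - 10 \left(\left(-3 + 2\right) + 50\right) 19 = - 10 \left(-1 + 50\right) 19 = - 10 \cdot 49 \cdot 19 = \left(-10\right) 931 = -9310$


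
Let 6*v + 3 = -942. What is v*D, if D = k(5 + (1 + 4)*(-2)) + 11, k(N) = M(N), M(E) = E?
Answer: -945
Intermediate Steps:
k(N) = N
v = -315/2 (v = -½ + (⅙)*(-942) = -½ - 157 = -315/2 ≈ -157.50)
D = 6 (D = (5 + (1 + 4)*(-2)) + 11 = (5 + 5*(-2)) + 11 = (5 - 10) + 11 = -5 + 11 = 6)
v*D = -315/2*6 = -945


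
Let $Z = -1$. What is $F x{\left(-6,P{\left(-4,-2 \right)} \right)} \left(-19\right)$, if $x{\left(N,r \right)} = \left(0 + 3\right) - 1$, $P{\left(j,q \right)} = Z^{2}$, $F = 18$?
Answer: $-684$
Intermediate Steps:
$P{\left(j,q \right)} = 1$ ($P{\left(j,q \right)} = \left(-1\right)^{2} = 1$)
$x{\left(N,r \right)} = 2$ ($x{\left(N,r \right)} = 3 - 1 = 2$)
$F x{\left(-6,P{\left(-4,-2 \right)} \right)} \left(-19\right) = 18 \cdot 2 \left(-19\right) = 36 \left(-19\right) = -684$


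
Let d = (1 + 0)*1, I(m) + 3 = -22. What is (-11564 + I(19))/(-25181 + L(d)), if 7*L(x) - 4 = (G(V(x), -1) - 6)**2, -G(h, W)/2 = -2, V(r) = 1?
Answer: 27041/58753 ≈ 0.46025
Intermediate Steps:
I(m) = -25 (I(m) = -3 - 22 = -25)
G(h, W) = 4 (G(h, W) = -2*(-2) = 4)
d = 1 (d = 1*1 = 1)
L(x) = 8/7 (L(x) = 4/7 + (4 - 6)**2/7 = 4/7 + (1/7)*(-2)**2 = 4/7 + (1/7)*4 = 4/7 + 4/7 = 8/7)
(-11564 + I(19))/(-25181 + L(d)) = (-11564 - 25)/(-25181 + 8/7) = -11589/(-176259/7) = -11589*(-7/176259) = 27041/58753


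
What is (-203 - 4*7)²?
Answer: 53361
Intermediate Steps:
(-203 - 4*7)² = (-203 - 28)² = (-231)² = 53361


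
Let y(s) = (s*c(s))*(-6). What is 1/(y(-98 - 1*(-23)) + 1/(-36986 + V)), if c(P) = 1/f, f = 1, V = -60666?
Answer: 97652/43943399 ≈ 0.0022222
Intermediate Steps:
c(P) = 1 (c(P) = 1/1 = 1)
y(s) = -6*s (y(s) = (s*1)*(-6) = s*(-6) = -6*s)
1/(y(-98 - 1*(-23)) + 1/(-36986 + V)) = 1/(-6*(-98 - 1*(-23)) + 1/(-36986 - 60666)) = 1/(-6*(-98 + 23) + 1/(-97652)) = 1/(-6*(-75) - 1/97652) = 1/(450 - 1/97652) = 1/(43943399/97652) = 97652/43943399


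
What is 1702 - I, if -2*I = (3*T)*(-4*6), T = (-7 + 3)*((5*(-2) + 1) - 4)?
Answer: -170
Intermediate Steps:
T = 52 (T = -4*((-10 + 1) - 4) = -4*(-9 - 4) = -4*(-13) = 52)
I = 1872 (I = -3*52*(-4*6)/2 = -78*(-24) = -½*(-3744) = 1872)
1702 - I = 1702 - 1*1872 = 1702 - 1872 = -170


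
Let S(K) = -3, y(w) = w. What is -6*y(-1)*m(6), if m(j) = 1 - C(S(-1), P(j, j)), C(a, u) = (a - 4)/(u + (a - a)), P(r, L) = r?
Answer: 13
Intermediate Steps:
C(a, u) = (-4 + a)/u (C(a, u) = (-4 + a)/(u + 0) = (-4 + a)/u)
m(j) = 1 + 7/j (m(j) = 1 - (-4 - 3)/j = 1 - (-7)/j = 1 + 7/j)
-6*y(-1)*m(6) = -(-6)*(7 + 6)/6 = -(-6)*(⅙)*13 = -(-6)*13/6 = -6*(-13/6) = 13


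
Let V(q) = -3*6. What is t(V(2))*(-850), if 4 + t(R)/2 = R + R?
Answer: 68000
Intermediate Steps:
V(q) = -18
t(R) = -8 + 4*R (t(R) = -8 + 2*(R + R) = -8 + 2*(2*R) = -8 + 4*R)
t(V(2))*(-850) = (-8 + 4*(-18))*(-850) = (-8 - 72)*(-850) = -80*(-850) = 68000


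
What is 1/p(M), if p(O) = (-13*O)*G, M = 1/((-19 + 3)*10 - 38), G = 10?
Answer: 99/65 ≈ 1.5231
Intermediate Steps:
M = -1/198 (M = 1/(-16*10 - 38) = 1/(-160 - 38) = 1/(-198) = -1/198 ≈ -0.0050505)
p(O) = -130*O (p(O) = -13*O*10 = -130*O)
1/p(M) = 1/(-130*(-1/198)) = 1/(65/99) = 99/65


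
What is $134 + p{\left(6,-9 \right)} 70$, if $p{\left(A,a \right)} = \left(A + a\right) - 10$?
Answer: $-776$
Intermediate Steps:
$p{\left(A,a \right)} = -10 + A + a$
$134 + p{\left(6,-9 \right)} 70 = 134 + \left(-10 + 6 - 9\right) 70 = 134 - 910 = -776$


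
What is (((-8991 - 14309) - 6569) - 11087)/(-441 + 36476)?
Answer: -40956/36035 ≈ -1.1366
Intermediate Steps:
(((-8991 - 14309) - 6569) - 11087)/(-441 + 36476) = ((-23300 - 6569) - 11087)/36035 = (-29869 - 11087)*(1/36035) = -40956*1/36035 = -40956/36035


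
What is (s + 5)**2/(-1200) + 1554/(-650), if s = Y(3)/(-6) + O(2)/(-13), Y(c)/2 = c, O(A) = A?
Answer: -121837/50700 ≈ -2.4031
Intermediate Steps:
Y(c) = 2*c
s = -15/13 (s = (2*3)/(-6) + 2/(-13) = 6*(-1/6) + 2*(-1/13) = -1 - 2/13 = -15/13 ≈ -1.1538)
(s + 5)**2/(-1200) + 1554/(-650) = (-15/13 + 5)**2/(-1200) + 1554/(-650) = (50/13)**2*(-1/1200) + 1554*(-1/650) = (2500/169)*(-1/1200) - 777/325 = -25/2028 - 777/325 = -121837/50700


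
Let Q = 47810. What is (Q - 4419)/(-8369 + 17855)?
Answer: 43391/9486 ≈ 4.5742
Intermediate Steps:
(Q - 4419)/(-8369 + 17855) = (47810 - 4419)/(-8369 + 17855) = 43391/9486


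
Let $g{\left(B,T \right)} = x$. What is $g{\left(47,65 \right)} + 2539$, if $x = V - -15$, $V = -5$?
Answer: $2549$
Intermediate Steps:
$x = 10$ ($x = -5 - -15 = -5 + 15 = 10$)
$g{\left(B,T \right)} = 10$
$g{\left(47,65 \right)} + 2539 = 10 + 2539 = 2549$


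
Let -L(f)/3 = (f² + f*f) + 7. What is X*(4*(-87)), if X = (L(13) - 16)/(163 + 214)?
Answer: 12612/13 ≈ 970.15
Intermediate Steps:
L(f) = -21 - 6*f² (L(f) = -3*((f² + f*f) + 7) = -3*((f² + f²) + 7) = -3*(2*f² + 7) = -3*(7 + 2*f²) = -21 - 6*f²)
X = -1051/377 (X = ((-21 - 6*13²) - 16)/(163 + 214) = ((-21 - 6*169) - 16)/377 = ((-21 - 1014) - 16)*(1/377) = (-1035 - 16)*(1/377) = -1051*1/377 = -1051/377 ≈ -2.7878)
X*(4*(-87)) = -4204*(-87)/377 = -1051/377*(-348) = 12612/13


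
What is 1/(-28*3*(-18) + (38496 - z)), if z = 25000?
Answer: 1/15008 ≈ 6.6631e-5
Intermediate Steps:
1/(-28*3*(-18) + (38496 - z)) = 1/(-28*3*(-18) + (38496 - 1*25000)) = 1/(-84*(-18) + (38496 - 25000)) = 1/(1512 + 13496) = 1/15008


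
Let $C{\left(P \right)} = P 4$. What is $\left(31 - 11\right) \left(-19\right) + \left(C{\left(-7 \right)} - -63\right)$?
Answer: $-345$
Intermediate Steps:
$C{\left(P \right)} = 4 P$
$\left(31 - 11\right) \left(-19\right) + \left(C{\left(-7 \right)} - -63\right) = \left(31 - 11\right) \left(-19\right) + \left(4 \left(-7\right) - -63\right) = 20 \left(-19\right) + \left(-28 + 63\right) = -380 + 35 = -345$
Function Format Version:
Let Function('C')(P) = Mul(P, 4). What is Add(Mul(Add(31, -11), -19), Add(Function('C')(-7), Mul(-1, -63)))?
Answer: -345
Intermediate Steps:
Function('C')(P) = Mul(4, P)
Add(Mul(Add(31, -11), -19), Add(Function('C')(-7), Mul(-1, -63))) = Add(Mul(Add(31, -11), -19), Add(Mul(4, -7), Mul(-1, -63))) = Add(Mul(20, -19), Add(-28, 63)) = Add(-380, 35) = -345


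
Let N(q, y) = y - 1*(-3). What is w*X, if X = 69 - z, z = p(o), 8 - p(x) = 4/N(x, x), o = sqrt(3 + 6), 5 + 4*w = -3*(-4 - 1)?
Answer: 925/6 ≈ 154.17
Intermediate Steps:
N(q, y) = 3 + y (N(q, y) = y + 3 = 3 + y)
w = 5/2 (w = -5/4 + (-3*(-4 - 1))/4 = -5/4 + (-3*(-5))/4 = -5/4 + (1/4)*15 = -5/4 + 15/4 = 5/2 ≈ 2.5000)
o = 3 (o = sqrt(9) = 3)
p(x) = 8 - 4/(3 + x)
z = 22/3 (z = 4*(5 + 2*3)/(3 + 3) = 4*(5 + 6)/6 = 4*(1/6)*11 = 22/3 ≈ 7.3333)
X = 185/3 (X = 69 - 1*22/3 = 69 - 22/3 = 185/3 ≈ 61.667)
w*X = (5/2)*(185/3) = 925/6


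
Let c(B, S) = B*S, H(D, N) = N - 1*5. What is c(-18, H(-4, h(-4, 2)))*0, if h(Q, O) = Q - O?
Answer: 0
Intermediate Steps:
H(D, N) = -5 + N (H(D, N) = N - 5 = -5 + N)
c(-18, H(-4, h(-4, 2)))*0 = -18*(-5 + (-4 - 1*2))*0 = -18*(-5 + (-4 - 2))*0 = -18*(-5 - 6)*0 = -18*(-11)*0 = 198*0 = 0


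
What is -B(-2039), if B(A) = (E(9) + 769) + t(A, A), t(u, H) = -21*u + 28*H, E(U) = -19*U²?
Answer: 15043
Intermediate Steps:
B(A) = -770 + 7*A (B(A) = (-19*9² + 769) + (-21*A + 28*A) = (-19*81 + 769) + 7*A = (-1539 + 769) + 7*A = -770 + 7*A)
-B(-2039) = -(-770 + 7*(-2039)) = -(-770 - 14273) = -1*(-15043) = 15043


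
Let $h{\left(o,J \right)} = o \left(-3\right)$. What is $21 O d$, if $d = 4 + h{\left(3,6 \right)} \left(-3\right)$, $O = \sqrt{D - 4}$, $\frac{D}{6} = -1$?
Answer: $651 i \sqrt{10} \approx 2058.6 i$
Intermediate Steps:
$h{\left(o,J \right)} = - 3 o$
$D = -6$ ($D = 6 \left(-1\right) = -6$)
$O = i \sqrt{10}$ ($O = \sqrt{-6 - 4} = \sqrt{-10} = i \sqrt{10} \approx 3.1623 i$)
$d = 31$ ($d = 4 + \left(-3\right) 3 \left(-3\right) = 4 - -27 = 4 + 27 = 31$)
$21 O d = 21 i \sqrt{10} \cdot 31 = 651 i \sqrt{10}$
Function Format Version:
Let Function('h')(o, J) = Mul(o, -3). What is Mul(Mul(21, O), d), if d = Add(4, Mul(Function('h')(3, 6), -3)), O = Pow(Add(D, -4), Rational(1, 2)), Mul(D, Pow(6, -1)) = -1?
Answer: Mul(651, I, Pow(10, Rational(1, 2))) ≈ Mul(2058.6, I)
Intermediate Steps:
Function('h')(o, J) = Mul(-3, o)
D = -6 (D = Mul(6, -1) = -6)
O = Mul(I, Pow(10, Rational(1, 2))) (O = Pow(Add(-6, -4), Rational(1, 2)) = Pow(-10, Rational(1, 2)) = Mul(I, Pow(10, Rational(1, 2))) ≈ Mul(3.1623, I))
d = 31 (d = Add(4, Mul(Mul(-3, 3), -3)) = Add(4, Mul(-9, -3)) = Add(4, 27) = 31)
Mul(Mul(21, O), d) = Mul(Mul(21, Mul(I, Pow(10, Rational(1, 2)))), 31) = Mul(Mul(21, I, Pow(10, Rational(1, 2))), 31) = Mul(651, I, Pow(10, Rational(1, 2)))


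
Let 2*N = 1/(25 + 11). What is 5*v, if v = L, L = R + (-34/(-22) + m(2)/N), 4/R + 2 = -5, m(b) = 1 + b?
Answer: 83535/77 ≈ 1084.9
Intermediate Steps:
N = 1/72 (N = 1/(2*(25 + 11)) = (½)/36 = (½)*(1/36) = 1/72 ≈ 0.013889)
R = -4/7 (R = 4/(-2 - 5) = 4/(-7) = 4*(-⅐) = -4/7 ≈ -0.57143)
L = 16707/77 (L = -4/7 + (-34/(-22) + (1 + 2)/(1/72)) = -4/7 + (-34*(-1/22) + 3*72) = -4/7 + (17/11 + 216) = -4/7 + 2393/11 = 16707/77 ≈ 216.97)
v = 16707/77 ≈ 216.97
5*v = 5*(16707/77) = 83535/77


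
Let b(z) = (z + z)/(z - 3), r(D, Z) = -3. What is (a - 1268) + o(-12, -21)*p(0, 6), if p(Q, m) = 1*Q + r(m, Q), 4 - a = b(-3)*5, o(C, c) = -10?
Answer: -1239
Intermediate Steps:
b(z) = 2*z/(-3 + z) (b(z) = (2*z)/(-3 + z) = 2*z/(-3 + z))
a = -1 (a = 4 - 2*(-3)/(-3 - 3)*5 = 4 - 2*(-3)/(-6)*5 = 4 - 2*(-3)*(-⅙)*5 = 4 - 5 = -1)
p(Q, m) = -3 + Q (p(Q, m) = 1*Q - 3 = Q - 3 = -3 + Q)
(a - 1268) + o(-12, -21)*p(0, 6) = (-1 - 1268) - 10*(-3 + 0) = -1269 - 10*(-3) = -1269 + 30 = -1239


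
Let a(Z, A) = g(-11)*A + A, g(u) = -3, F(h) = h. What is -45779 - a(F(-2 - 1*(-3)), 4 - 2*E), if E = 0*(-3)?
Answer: -45771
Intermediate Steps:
E = 0
a(Z, A) = -2*A (a(Z, A) = -3*A + A = -2*A)
-45779 - a(F(-2 - 1*(-3)), 4 - 2*E) = -45779 - (-2)*(4 - 2*0) = -45779 - (-2)*(4 + 0) = -45779 - (-2)*4 = -45779 - 1*(-8) = -45779 + 8 = -45771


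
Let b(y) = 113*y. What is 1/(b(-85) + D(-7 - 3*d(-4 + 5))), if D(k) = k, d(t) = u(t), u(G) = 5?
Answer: -1/9627 ≈ -0.00010387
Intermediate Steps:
d(t) = 5
1/(b(-85) + D(-7 - 3*d(-4 + 5))) = 1/(113*(-85) + (-7 - 3*5)) = 1/(-9605 + (-7 - 15)) = 1/(-9605 - 22) = 1/(-9627) = -1/9627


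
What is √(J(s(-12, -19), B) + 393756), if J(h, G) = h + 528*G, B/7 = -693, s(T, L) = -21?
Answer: I*√2167593 ≈ 1472.3*I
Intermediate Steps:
B = -4851 (B = 7*(-693) = -4851)
√(J(s(-12, -19), B) + 393756) = √((-21 + 528*(-4851)) + 393756) = √((-21 - 2561328) + 393756) = √(-2561349 + 393756) = √(-2167593) = I*√2167593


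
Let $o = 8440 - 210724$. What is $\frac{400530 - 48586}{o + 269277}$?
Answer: $\frac{351944}{66993} \approx 5.2534$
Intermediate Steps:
$o = -202284$ ($o = 8440 - 210724 = -202284$)
$\frac{400530 - 48586}{o + 269277} = \frac{400530 - 48586}{-202284 + 269277} = \frac{351944}{66993}$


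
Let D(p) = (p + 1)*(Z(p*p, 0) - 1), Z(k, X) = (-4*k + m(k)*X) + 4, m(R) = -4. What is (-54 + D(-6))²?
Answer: 423801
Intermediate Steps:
Z(k, X) = 4 - 4*X - 4*k (Z(k, X) = (-4*k - 4*X) + 4 = (-4*X - 4*k) + 4 = 4 - 4*X - 4*k)
D(p) = (1 + p)*(3 - 4*p²) (D(p) = (p + 1)*((4 - 4*0 - 4*p*p) - 1) = (1 + p)*((4 + 0 - 4*p²) - 1) = (1 + p)*((4 - 4*p²) - 1) = (1 + p)*(3 - 4*p²))
(-54 + D(-6))² = (-54 + (3 - 4*(-6)² - 4*(-6)³ + 3*(-6)))² = (-54 + (3 - 4*36 - 4*(-216) - 18))² = (-54 + (3 - 144 + 864 - 18))² = (-54 + 705)² = 651² = 423801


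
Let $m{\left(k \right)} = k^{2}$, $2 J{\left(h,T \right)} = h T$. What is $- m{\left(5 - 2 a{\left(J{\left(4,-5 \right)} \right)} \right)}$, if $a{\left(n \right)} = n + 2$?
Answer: $-441$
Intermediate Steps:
$J{\left(h,T \right)} = \frac{T h}{2}$ ($J{\left(h,T \right)} = \frac{h T}{2} = \frac{T h}{2}$)
$a{\left(n \right)} = 2 + n$
$- m{\left(5 - 2 a{\left(J{\left(4,-5 \right)} \right)} \right)} = - \left(5 - 2 \left(2 + \frac{1}{2} \left(-5\right) 4\right)\right)^{2} = - \left(5 - 2 \left(2 - 10\right)\right)^{2} = - \left(5 - -16\right)^{2} = - \left(5 + 16\right)^{2} = - 21^{2} = \left(-1\right) 441 = -441$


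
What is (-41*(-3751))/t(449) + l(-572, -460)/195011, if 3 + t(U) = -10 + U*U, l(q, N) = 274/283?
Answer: 8487490321495/11125261323444 ≈ 0.76290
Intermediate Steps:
l(q, N) = 274/283 (l(q, N) = 274*(1/283) = 274/283)
t(U) = -13 + U² (t(U) = -3 + (-10 + U*U) = -3 + (-10 + U²) = -13 + U²)
(-41*(-3751))/t(449) + l(-572, -460)/195011 = (-41*(-3751))/(-13 + 449²) + (274/283)/195011 = 153791/(-13 + 201601) + (274/283)*(1/195011) = 153791/201588 + 274/55188113 = 8487490321495/11125261323444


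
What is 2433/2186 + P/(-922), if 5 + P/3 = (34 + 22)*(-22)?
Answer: 2588868/503873 ≈ 5.1379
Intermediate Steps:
P = -3711 (P = -15 + 3*((34 + 22)*(-22)) = -15 + 3*(56*(-22)) = -15 + 3*(-1232) = -15 - 3696 = -3711)
2433/2186 + P/(-922) = 2433/2186 - 3711/(-922) = 2433*(1/2186) - 3711*(-1/922) = 2433/2186 + 3711/922 = 2588868/503873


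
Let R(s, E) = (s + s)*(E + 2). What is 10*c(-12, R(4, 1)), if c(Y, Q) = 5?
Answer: 50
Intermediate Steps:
R(s, E) = 2*s*(2 + E) (R(s, E) = (2*s)*(2 + E) = 2*s*(2 + E))
10*c(-12, R(4, 1)) = 10*5 = 50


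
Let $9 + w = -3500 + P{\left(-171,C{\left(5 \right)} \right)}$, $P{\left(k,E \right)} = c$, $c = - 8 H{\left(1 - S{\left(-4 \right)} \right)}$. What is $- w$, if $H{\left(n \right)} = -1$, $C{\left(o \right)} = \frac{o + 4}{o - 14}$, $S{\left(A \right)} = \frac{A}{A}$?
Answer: $3501$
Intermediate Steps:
$S{\left(A \right)} = 1$
$C{\left(o \right)} = \frac{4 + o}{-14 + o}$
$c = 8$ ($c = \left(-8\right) \left(-1\right) = 8$)
$P{\left(k,E \right)} = 8$
$w = -3501$ ($w = -9 + \left(-3500 + 8\right) = -9 - 3492 = -3501$)
$- w = \left(-1\right) \left(-3501\right) = 3501$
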